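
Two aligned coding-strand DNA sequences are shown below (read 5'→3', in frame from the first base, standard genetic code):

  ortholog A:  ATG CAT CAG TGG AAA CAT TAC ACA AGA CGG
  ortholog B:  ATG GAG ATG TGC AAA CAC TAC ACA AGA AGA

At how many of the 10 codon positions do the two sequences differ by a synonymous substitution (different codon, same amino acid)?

Codon 1: ATG Met / ATG Met — identical.
Codon 2: CAT His / GAG Glu — nonsynonymous.
Codon 3: CAG Gln / ATG Met — nonsynonymous.
Codon 4: TGG Trp / TGC Cys — nonsynonymous.
Codon 5: AAA Lys / AAA Lys — identical.
Codon 6: CAT His / CAC His — synonymous.
Codon 7: TAC Tyr / TAC Tyr — identical.
Codon 8: ACA Thr / ACA Thr — identical.
Codon 9: AGA Arg / AGA Arg — identical.
Codon 10: CGG Arg / AGA Arg — synonymous.
Synonymous differences: 2.

2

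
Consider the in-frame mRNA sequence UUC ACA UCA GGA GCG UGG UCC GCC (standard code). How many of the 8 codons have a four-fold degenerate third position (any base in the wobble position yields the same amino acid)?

Codon 1 UUC (Phe): third position 2-fold.
Codon 2 ACA (Thr): third position 4-fold.
Codon 3 UCA (Ser): third position 4-fold.
Codon 4 GGA (Gly): third position 4-fold.
Codon 5 GCG (Ala): third position 4-fold.
Codon 6 UGG (Trp): third position 1-fold.
Codon 7 UCC (Ser): third position 4-fold.
Codon 8 GCC (Ala): third position 4-fold.
Four-fold degenerate third positions: 6.

6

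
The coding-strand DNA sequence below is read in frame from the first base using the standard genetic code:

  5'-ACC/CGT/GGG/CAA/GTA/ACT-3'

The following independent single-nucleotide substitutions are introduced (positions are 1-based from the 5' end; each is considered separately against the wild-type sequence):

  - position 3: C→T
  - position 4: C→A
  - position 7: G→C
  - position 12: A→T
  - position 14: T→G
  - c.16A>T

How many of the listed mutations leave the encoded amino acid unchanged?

1

Codon 1: ACC (Thr) → ACT (Thr) — synonymous.
Codon 2: CGT (Arg) → AGT (Ser) — missense.
Codon 3: GGG (Gly) → CGG (Arg) — missense.
Codon 4: CAA (Gln) → CAT (His) — missense.
Codon 5: GTA (Val) → GGA (Gly) — missense.
Codon 6: ACT (Thr) → TCT (Ser) — missense.
Synonymous: 1 of 6.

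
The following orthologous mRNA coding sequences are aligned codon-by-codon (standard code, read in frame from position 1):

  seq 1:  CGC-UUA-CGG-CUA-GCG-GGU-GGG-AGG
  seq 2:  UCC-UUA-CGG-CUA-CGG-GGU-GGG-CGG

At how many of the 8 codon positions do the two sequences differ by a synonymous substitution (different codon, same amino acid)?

1

Codon 1: CGC Arg / UCC Ser — nonsynonymous.
Codon 2: UUA Leu / UUA Leu — identical.
Codon 3: CGG Arg / CGG Arg — identical.
Codon 4: CUA Leu / CUA Leu — identical.
Codon 5: GCG Ala / CGG Arg — nonsynonymous.
Codon 6: GGU Gly / GGU Gly — identical.
Codon 7: GGG Gly / GGG Gly — identical.
Codon 8: AGG Arg / CGG Arg — synonymous.
Synonymous differences: 1.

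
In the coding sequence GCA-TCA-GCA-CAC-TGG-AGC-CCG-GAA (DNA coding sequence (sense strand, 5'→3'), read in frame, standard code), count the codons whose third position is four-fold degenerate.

Codon 1 GCA (Ala): third position 4-fold.
Codon 2 TCA (Ser): third position 4-fold.
Codon 3 GCA (Ala): third position 4-fold.
Codon 4 CAC (His): third position 2-fold.
Codon 5 TGG (Trp): third position 1-fold.
Codon 6 AGC (Ser): third position 2-fold.
Codon 7 CCG (Pro): third position 4-fold.
Codon 8 GAA (Glu): third position 2-fold.
Four-fold degenerate third positions: 4.

4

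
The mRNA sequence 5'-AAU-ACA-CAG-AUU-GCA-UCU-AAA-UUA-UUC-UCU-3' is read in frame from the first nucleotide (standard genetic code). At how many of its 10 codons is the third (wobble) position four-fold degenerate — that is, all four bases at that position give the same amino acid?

Codon 1 AAU (Asn): third position 2-fold.
Codon 2 ACA (Thr): third position 4-fold.
Codon 3 CAG (Gln): third position 2-fold.
Codon 4 AUU (Ile): third position 3-fold.
Codon 5 GCA (Ala): third position 4-fold.
Codon 6 UCU (Ser): third position 4-fold.
Codon 7 AAA (Lys): third position 2-fold.
Codon 8 UUA (Leu): third position 2-fold.
Codon 9 UUC (Phe): third position 2-fold.
Codon 10 UCU (Ser): third position 4-fold.
Four-fold degenerate third positions: 4.

4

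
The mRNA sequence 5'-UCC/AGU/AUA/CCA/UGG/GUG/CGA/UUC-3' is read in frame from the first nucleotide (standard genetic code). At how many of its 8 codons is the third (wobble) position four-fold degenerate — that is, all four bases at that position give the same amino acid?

4

Codon 1 UCC (Ser): third position 4-fold.
Codon 2 AGU (Ser): third position 2-fold.
Codon 3 AUA (Ile): third position 3-fold.
Codon 4 CCA (Pro): third position 4-fold.
Codon 5 UGG (Trp): third position 1-fold.
Codon 6 GUG (Val): third position 4-fold.
Codon 7 CGA (Arg): third position 4-fold.
Codon 8 UUC (Phe): third position 2-fold.
Four-fold degenerate third positions: 4.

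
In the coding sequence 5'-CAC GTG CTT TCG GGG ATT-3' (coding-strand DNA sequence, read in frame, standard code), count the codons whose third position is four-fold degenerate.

Codon 1 CAC (His): third position 2-fold.
Codon 2 GTG (Val): third position 4-fold.
Codon 3 CTT (Leu): third position 4-fold.
Codon 4 TCG (Ser): third position 4-fold.
Codon 5 GGG (Gly): third position 4-fold.
Codon 6 ATT (Ile): third position 3-fold.
Four-fold degenerate third positions: 4.

4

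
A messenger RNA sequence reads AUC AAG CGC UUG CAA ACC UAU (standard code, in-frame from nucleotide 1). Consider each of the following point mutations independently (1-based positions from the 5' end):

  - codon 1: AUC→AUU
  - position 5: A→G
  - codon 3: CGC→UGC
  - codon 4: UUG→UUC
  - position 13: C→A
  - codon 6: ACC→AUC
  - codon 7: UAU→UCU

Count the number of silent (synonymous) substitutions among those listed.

Codon 1: AUC (Ile) → AUU (Ile) — synonymous.
Codon 2: AAG (Lys) → AGG (Arg) — missense.
Codon 3: CGC (Arg) → UGC (Cys) — missense.
Codon 4: UUG (Leu) → UUC (Phe) — missense.
Codon 5: CAA (Gln) → AAA (Lys) — missense.
Codon 6: ACC (Thr) → AUC (Ile) — missense.
Codon 7: UAU (Tyr) → UCU (Ser) — missense.
Synonymous: 1 of 7.

1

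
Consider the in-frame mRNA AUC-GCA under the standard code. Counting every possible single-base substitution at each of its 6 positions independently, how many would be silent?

Codon 1 (AUC, Ile): 2 synonymous substitutions.
Codon 2 (GCA, Ala): 3 synonymous substitutions.
Total: 2 + 3 = 5.

5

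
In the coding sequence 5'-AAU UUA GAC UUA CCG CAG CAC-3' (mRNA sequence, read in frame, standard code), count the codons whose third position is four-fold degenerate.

1

Codon 1 AAU (Asn): third position 2-fold.
Codon 2 UUA (Leu): third position 2-fold.
Codon 3 GAC (Asp): third position 2-fold.
Codon 4 UUA (Leu): third position 2-fold.
Codon 5 CCG (Pro): third position 4-fold.
Codon 6 CAG (Gln): third position 2-fold.
Codon 7 CAC (His): third position 2-fold.
Four-fold degenerate third positions: 1.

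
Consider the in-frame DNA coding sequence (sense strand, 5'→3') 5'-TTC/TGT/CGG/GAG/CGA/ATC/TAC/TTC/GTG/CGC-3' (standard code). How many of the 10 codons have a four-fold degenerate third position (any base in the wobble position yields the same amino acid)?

4

Codon 1 TTC (Phe): third position 2-fold.
Codon 2 TGT (Cys): third position 2-fold.
Codon 3 CGG (Arg): third position 4-fold.
Codon 4 GAG (Glu): third position 2-fold.
Codon 5 CGA (Arg): third position 4-fold.
Codon 6 ATC (Ile): third position 3-fold.
Codon 7 TAC (Tyr): third position 2-fold.
Codon 8 TTC (Phe): third position 2-fold.
Codon 9 GTG (Val): third position 4-fold.
Codon 10 CGC (Arg): third position 4-fold.
Four-fold degenerate third positions: 4.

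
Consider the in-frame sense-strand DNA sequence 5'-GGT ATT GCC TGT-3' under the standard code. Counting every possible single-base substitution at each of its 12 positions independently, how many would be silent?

9

Codon 1 (GGT, Gly): 3 synonymous substitutions.
Codon 2 (ATT, Ile): 2 synonymous substitutions.
Codon 3 (GCC, Ala): 3 synonymous substitutions.
Codon 4 (TGT, Cys): 1 synonymous substitution.
Total: 3 + 2 + 3 + 1 = 9.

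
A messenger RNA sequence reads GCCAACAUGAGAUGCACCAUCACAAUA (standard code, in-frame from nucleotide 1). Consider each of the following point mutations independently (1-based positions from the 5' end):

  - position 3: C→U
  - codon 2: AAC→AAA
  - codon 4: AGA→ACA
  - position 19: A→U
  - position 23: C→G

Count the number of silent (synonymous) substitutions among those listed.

Codon 1: GCC (Ala) → GCU (Ala) — synonymous.
Codon 2: AAC (Asn) → AAA (Lys) — missense.
Codon 4: AGA (Arg) → ACA (Thr) — missense.
Codon 7: AUC (Ile) → UUC (Phe) — missense.
Codon 8: ACA (Thr) → AGA (Arg) — missense.
Synonymous: 1 of 5.

1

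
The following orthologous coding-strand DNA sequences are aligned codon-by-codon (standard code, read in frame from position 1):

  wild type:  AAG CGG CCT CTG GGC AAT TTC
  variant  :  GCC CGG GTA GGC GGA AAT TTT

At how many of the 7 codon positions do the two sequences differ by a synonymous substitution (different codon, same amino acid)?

Codon 1: AAG Lys / GCC Ala — nonsynonymous.
Codon 2: CGG Arg / CGG Arg — identical.
Codon 3: CCT Pro / GTA Val — nonsynonymous.
Codon 4: CTG Leu / GGC Gly — nonsynonymous.
Codon 5: GGC Gly / GGA Gly — synonymous.
Codon 6: AAT Asn / AAT Asn — identical.
Codon 7: TTC Phe / TTT Phe — synonymous.
Synonymous differences: 2.

2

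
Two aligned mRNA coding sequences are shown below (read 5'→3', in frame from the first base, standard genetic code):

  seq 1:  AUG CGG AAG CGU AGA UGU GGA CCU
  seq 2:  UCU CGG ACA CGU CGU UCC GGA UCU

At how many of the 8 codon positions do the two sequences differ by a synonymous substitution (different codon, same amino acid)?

1

Codon 1: AUG Met / UCU Ser — nonsynonymous.
Codon 2: CGG Arg / CGG Arg — identical.
Codon 3: AAG Lys / ACA Thr — nonsynonymous.
Codon 4: CGU Arg / CGU Arg — identical.
Codon 5: AGA Arg / CGU Arg — synonymous.
Codon 6: UGU Cys / UCC Ser — nonsynonymous.
Codon 7: GGA Gly / GGA Gly — identical.
Codon 8: CCU Pro / UCU Ser — nonsynonymous.
Synonymous differences: 1.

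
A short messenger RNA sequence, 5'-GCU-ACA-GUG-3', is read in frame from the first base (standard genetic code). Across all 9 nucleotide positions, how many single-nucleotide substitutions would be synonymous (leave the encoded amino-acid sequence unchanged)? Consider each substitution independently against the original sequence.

9

Codon 1 (GCU, Ala): 3 synonymous substitutions.
Codon 2 (ACA, Thr): 3 synonymous substitutions.
Codon 3 (GUG, Val): 3 synonymous substitutions.
Total: 3 + 3 + 3 = 9.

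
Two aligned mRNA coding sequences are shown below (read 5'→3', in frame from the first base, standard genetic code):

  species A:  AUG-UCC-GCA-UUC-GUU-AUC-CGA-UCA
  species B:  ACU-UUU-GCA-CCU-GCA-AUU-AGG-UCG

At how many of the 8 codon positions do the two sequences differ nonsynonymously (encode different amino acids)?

Codon 1: AUG Met / ACU Thr — nonsynonymous.
Codon 2: UCC Ser / UUU Phe — nonsynonymous.
Codon 3: GCA Ala / GCA Ala — identical.
Codon 4: UUC Phe / CCU Pro — nonsynonymous.
Codon 5: GUU Val / GCA Ala — nonsynonymous.
Codon 6: AUC Ile / AUU Ile — synonymous.
Codon 7: CGA Arg / AGG Arg — synonymous.
Codon 8: UCA Ser / UCG Ser — synonymous.
Nonsynonymous differences: 4.

4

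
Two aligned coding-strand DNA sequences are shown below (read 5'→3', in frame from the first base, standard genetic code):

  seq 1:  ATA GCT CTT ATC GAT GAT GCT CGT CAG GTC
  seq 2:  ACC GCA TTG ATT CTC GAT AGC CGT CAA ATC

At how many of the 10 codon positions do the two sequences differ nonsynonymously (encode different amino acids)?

4

Codon 1: ATA Ile / ACC Thr — nonsynonymous.
Codon 2: GCT Ala / GCA Ala — synonymous.
Codon 3: CTT Leu / TTG Leu — synonymous.
Codon 4: ATC Ile / ATT Ile — synonymous.
Codon 5: GAT Asp / CTC Leu — nonsynonymous.
Codon 6: GAT Asp / GAT Asp — identical.
Codon 7: GCT Ala / AGC Ser — nonsynonymous.
Codon 8: CGT Arg / CGT Arg — identical.
Codon 9: CAG Gln / CAA Gln — synonymous.
Codon 10: GTC Val / ATC Ile — nonsynonymous.
Nonsynonymous differences: 4.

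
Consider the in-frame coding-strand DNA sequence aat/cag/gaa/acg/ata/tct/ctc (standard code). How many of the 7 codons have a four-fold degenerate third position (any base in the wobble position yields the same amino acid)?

3

Codon 1 AAT (Asn): third position 2-fold.
Codon 2 CAG (Gln): third position 2-fold.
Codon 3 GAA (Glu): third position 2-fold.
Codon 4 ACG (Thr): third position 4-fold.
Codon 5 ATA (Ile): third position 3-fold.
Codon 6 TCT (Ser): third position 4-fold.
Codon 7 CTC (Leu): third position 4-fold.
Four-fold degenerate third positions: 3.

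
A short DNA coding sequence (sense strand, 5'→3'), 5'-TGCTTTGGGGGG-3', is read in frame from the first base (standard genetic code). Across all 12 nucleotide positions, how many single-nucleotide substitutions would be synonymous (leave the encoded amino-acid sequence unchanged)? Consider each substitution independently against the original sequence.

Codon 1 (TGC, Cys): 1 synonymous substitution.
Codon 2 (TTT, Phe): 1 synonymous substitution.
Codon 3 (GGG, Gly): 3 synonymous substitutions.
Codon 4 (GGG, Gly): 3 synonymous substitutions.
Total: 1 + 1 + 3 + 3 = 8.

8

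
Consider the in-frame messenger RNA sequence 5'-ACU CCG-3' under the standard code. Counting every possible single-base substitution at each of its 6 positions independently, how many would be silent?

Codon 1 (ACU, Thr): 3 synonymous substitutions.
Codon 2 (CCG, Pro): 3 synonymous substitutions.
Total: 3 + 3 = 6.

6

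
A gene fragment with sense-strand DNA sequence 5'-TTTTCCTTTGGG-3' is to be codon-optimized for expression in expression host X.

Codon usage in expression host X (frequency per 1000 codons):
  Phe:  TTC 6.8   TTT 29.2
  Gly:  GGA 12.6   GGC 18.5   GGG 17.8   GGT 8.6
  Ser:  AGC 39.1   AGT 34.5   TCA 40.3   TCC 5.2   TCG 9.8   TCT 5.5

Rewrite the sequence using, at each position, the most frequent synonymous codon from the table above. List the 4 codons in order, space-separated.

TTT TCA TTT GGC

Codon 1 (Phe): best is TTT at 29.2.
Codon 2 (Ser): best is TCA at 40.3.
Codon 3 (Phe): best is TTT at 29.2.
Codon 4 (Gly): best is GGC at 18.5.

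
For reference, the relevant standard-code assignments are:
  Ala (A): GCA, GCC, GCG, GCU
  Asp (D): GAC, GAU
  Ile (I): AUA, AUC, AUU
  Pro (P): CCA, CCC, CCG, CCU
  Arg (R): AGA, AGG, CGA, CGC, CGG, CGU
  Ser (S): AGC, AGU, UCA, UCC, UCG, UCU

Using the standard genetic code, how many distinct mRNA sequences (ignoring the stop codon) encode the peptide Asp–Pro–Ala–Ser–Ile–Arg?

3456

Asp: 2 codons.
Pro: 4 codons.
Ala: 4 codons.
Ser: 6 codons.
Ile: 3 codons.
Arg: 6 codons.
2 × 4 × 4 × 6 × 3 × 6 = 3456.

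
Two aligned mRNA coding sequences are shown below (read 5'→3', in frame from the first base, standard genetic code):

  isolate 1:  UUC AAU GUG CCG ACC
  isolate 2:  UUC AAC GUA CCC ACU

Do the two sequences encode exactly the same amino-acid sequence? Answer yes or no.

Codon 1: UUC Phe / UUC Phe — identical.
Codon 2: AAU Asn / AAC Asn — synonymous.
Codon 3: GUG Val / GUA Val — synonymous.
Codon 4: CCG Pro / CCC Pro — synonymous.
Codon 5: ACC Thr / ACU Thr — synonymous.
Nonsynonymous differences: 0 → same protein.

yes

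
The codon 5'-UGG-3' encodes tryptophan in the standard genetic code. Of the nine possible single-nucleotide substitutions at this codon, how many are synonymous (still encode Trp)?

0

Position 1: none → 0 synonymous.
Position 2: none → 0 synonymous.
Position 3: none → 0 synonymous.
Total: 0 + 0 + 0 = 0.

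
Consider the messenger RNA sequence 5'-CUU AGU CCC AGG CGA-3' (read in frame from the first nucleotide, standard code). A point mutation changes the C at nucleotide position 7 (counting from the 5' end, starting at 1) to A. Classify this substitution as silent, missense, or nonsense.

Position 7 falls in codon 3: CCC → Pro.
After the substitution the codon is ACC → Thr.
Pro ≠ Thr, so this is a missense mutation.

missense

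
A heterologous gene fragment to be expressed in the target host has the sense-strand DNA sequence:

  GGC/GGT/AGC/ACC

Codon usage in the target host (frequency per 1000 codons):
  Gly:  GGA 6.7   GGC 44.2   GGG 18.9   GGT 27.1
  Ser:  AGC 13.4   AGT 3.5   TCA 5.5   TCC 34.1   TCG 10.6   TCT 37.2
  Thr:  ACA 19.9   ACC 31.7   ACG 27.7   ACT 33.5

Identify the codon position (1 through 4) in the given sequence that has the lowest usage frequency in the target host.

Codon 1 GGC (Gly): 44.2 per 1000.
Codon 2 GGT (Gly): 27.1 per 1000.
Codon 3 AGC (Ser): 13.4 per 1000.
Codon 4 ACC (Thr): 31.7 per 1000.
Lowest frequency is 13.4 at codon 3.

3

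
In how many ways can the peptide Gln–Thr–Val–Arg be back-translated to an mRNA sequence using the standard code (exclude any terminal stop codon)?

192

Gln: 2 codons.
Thr: 4 codons.
Val: 4 codons.
Arg: 6 codons.
2 × 4 × 4 × 6 = 192.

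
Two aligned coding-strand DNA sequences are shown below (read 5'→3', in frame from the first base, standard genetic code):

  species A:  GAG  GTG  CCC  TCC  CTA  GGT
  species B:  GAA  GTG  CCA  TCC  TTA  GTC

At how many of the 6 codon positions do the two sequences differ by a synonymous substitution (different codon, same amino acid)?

3

Codon 1: GAG Glu / GAA Glu — synonymous.
Codon 2: GTG Val / GTG Val — identical.
Codon 3: CCC Pro / CCA Pro — synonymous.
Codon 4: TCC Ser / TCC Ser — identical.
Codon 5: CTA Leu / TTA Leu — synonymous.
Codon 6: GGT Gly / GTC Val — nonsynonymous.
Synonymous differences: 3.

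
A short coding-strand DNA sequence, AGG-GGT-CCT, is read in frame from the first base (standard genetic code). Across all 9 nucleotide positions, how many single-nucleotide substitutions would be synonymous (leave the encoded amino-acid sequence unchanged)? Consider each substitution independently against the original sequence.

8

Codon 1 (AGG, Arg): 2 synonymous substitutions.
Codon 2 (GGT, Gly): 3 synonymous substitutions.
Codon 3 (CCT, Pro): 3 synonymous substitutions.
Total: 2 + 3 + 3 = 8.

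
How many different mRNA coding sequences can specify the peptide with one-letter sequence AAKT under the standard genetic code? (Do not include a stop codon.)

128

Ala: 4 codons.
Ala: 4 codons.
Lys: 2 codons.
Thr: 4 codons.
4 × 4 × 2 × 4 = 128.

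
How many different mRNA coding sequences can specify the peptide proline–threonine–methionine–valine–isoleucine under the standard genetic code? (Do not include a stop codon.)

192

Pro: 4 codons.
Thr: 4 codons.
Met: 1 codon.
Val: 4 codons.
Ile: 3 codons.
4 × 4 × 1 × 4 × 3 = 192.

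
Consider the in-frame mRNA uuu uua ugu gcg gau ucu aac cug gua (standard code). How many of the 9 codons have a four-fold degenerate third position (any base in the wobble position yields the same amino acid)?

Codon 1 UUU (Phe): third position 2-fold.
Codon 2 UUA (Leu): third position 2-fold.
Codon 3 UGU (Cys): third position 2-fold.
Codon 4 GCG (Ala): third position 4-fold.
Codon 5 GAU (Asp): third position 2-fold.
Codon 6 UCU (Ser): third position 4-fold.
Codon 7 AAC (Asn): third position 2-fold.
Codon 8 CUG (Leu): third position 4-fold.
Codon 9 GUA (Val): third position 4-fold.
Four-fold degenerate third positions: 4.

4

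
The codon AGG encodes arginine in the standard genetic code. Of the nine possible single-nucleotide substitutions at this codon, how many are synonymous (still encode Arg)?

2

Position 1: CGG → 1 synonymous.
Position 2: none → 0 synonymous.
Position 3: AGA → 1 synonymous.
Total: 1 + 0 + 1 = 2.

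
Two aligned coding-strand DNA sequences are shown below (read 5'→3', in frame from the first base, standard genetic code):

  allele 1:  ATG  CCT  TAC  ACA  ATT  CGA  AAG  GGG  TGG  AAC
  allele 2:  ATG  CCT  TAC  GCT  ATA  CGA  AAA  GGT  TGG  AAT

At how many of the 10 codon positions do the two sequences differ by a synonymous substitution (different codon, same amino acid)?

4

Codon 1: ATG Met / ATG Met — identical.
Codon 2: CCT Pro / CCT Pro — identical.
Codon 3: TAC Tyr / TAC Tyr — identical.
Codon 4: ACA Thr / GCT Ala — nonsynonymous.
Codon 5: ATT Ile / ATA Ile — synonymous.
Codon 6: CGA Arg / CGA Arg — identical.
Codon 7: AAG Lys / AAA Lys — synonymous.
Codon 8: GGG Gly / GGT Gly — synonymous.
Codon 9: TGG Trp / TGG Trp — identical.
Codon 10: AAC Asn / AAT Asn — synonymous.
Synonymous differences: 4.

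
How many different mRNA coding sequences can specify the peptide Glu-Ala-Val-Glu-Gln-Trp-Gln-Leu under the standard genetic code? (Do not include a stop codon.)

1536

Glu: 2 codons.
Ala: 4 codons.
Val: 4 codons.
Glu: 2 codons.
Gln: 2 codons.
Trp: 1 codon.
Gln: 2 codons.
Leu: 6 codons.
2 × 4 × 4 × 2 × 2 × 1 × 2 × 6 = 1536.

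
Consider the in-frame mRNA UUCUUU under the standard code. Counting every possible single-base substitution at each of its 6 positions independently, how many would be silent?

2

Codon 1 (UUC, Phe): 1 synonymous substitution.
Codon 2 (UUU, Phe): 1 synonymous substitution.
Total: 1 + 1 = 2.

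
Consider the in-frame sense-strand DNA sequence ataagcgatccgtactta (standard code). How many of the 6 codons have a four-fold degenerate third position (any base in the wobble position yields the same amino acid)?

1

Codon 1 ATA (Ile): third position 3-fold.
Codon 2 AGC (Ser): third position 2-fold.
Codon 3 GAT (Asp): third position 2-fold.
Codon 4 CCG (Pro): third position 4-fold.
Codon 5 TAC (Tyr): third position 2-fold.
Codon 6 TTA (Leu): third position 2-fold.
Four-fold degenerate third positions: 1.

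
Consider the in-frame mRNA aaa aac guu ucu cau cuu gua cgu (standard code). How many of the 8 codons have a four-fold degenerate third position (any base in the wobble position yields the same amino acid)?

Codon 1 AAA (Lys): third position 2-fold.
Codon 2 AAC (Asn): third position 2-fold.
Codon 3 GUU (Val): third position 4-fold.
Codon 4 UCU (Ser): third position 4-fold.
Codon 5 CAU (His): third position 2-fold.
Codon 6 CUU (Leu): third position 4-fold.
Codon 7 GUA (Val): third position 4-fold.
Codon 8 CGU (Arg): third position 4-fold.
Four-fold degenerate third positions: 5.

5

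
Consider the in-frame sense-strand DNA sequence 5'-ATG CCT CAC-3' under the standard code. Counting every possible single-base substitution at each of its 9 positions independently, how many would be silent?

4

Codon 1 (ATG, Met): 0 synonymous substitutions.
Codon 2 (CCT, Pro): 3 synonymous substitutions.
Codon 3 (CAC, His): 1 synonymous substitution.
Total: 0 + 3 + 1 = 4.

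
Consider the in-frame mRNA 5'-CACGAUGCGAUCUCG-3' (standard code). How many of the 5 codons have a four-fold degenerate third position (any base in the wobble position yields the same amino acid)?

Codon 1 CAC (His): third position 2-fold.
Codon 2 GAU (Asp): third position 2-fold.
Codon 3 GCG (Ala): third position 4-fold.
Codon 4 AUC (Ile): third position 3-fold.
Codon 5 UCG (Ser): third position 4-fold.
Four-fold degenerate third positions: 2.

2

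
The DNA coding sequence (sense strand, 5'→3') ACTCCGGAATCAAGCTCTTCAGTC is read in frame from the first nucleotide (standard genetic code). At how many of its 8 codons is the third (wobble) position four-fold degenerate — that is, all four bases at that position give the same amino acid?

Codon 1 ACT (Thr): third position 4-fold.
Codon 2 CCG (Pro): third position 4-fold.
Codon 3 GAA (Glu): third position 2-fold.
Codon 4 TCA (Ser): third position 4-fold.
Codon 5 AGC (Ser): third position 2-fold.
Codon 6 TCT (Ser): third position 4-fold.
Codon 7 TCA (Ser): third position 4-fold.
Codon 8 GTC (Val): third position 4-fold.
Four-fold degenerate third positions: 6.

6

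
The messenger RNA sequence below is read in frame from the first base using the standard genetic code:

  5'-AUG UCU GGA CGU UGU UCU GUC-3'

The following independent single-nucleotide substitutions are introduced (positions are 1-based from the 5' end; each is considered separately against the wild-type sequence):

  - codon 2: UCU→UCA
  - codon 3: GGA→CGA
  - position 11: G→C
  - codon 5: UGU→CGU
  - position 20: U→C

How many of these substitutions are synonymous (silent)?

1

Codon 2: UCU (Ser) → UCA (Ser) — synonymous.
Codon 3: GGA (Gly) → CGA (Arg) — missense.
Codon 4: CGU (Arg) → CCU (Pro) — missense.
Codon 5: UGU (Cys) → CGU (Arg) — missense.
Codon 7: GUC (Val) → GCC (Ala) — missense.
Synonymous: 1 of 5.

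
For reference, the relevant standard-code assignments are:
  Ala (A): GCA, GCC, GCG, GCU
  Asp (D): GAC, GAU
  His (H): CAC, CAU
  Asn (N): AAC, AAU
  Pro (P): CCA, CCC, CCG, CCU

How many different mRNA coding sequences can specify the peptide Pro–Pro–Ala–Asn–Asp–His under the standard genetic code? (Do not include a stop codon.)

512

Pro: 4 codons.
Pro: 4 codons.
Ala: 4 codons.
Asn: 2 codons.
Asp: 2 codons.
His: 2 codons.
4 × 4 × 4 × 2 × 2 × 2 = 512.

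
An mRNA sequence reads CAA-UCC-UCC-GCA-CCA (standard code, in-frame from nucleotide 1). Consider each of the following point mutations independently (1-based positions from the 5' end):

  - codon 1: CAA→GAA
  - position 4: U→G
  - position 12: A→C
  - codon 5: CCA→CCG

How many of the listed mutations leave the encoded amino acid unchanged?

2

Codon 1: CAA (Gln) → GAA (Glu) — missense.
Codon 2: UCC (Ser) → GCC (Ala) — missense.
Codon 4: GCA (Ala) → GCC (Ala) — synonymous.
Codon 5: CCA (Pro) → CCG (Pro) — synonymous.
Synonymous: 2 of 4.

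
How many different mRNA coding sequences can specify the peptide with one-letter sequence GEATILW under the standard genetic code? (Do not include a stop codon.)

Gly: 4 codons.
Glu: 2 codons.
Ala: 4 codons.
Thr: 4 codons.
Ile: 3 codons.
Leu: 6 codons.
Trp: 1 codon.
4 × 2 × 4 × 4 × 3 × 6 × 1 = 2304.

2304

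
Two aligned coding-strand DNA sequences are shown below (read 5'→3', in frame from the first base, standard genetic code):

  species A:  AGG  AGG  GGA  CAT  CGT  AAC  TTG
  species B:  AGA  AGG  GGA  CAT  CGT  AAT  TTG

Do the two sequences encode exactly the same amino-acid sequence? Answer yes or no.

Codon 1: AGG Arg / AGA Arg — synonymous.
Codon 2: AGG Arg / AGG Arg — identical.
Codon 3: GGA Gly / GGA Gly — identical.
Codon 4: CAT His / CAT His — identical.
Codon 5: CGT Arg / CGT Arg — identical.
Codon 6: AAC Asn / AAT Asn — synonymous.
Codon 7: TTG Leu / TTG Leu — identical.
Nonsynonymous differences: 0 → same protein.

yes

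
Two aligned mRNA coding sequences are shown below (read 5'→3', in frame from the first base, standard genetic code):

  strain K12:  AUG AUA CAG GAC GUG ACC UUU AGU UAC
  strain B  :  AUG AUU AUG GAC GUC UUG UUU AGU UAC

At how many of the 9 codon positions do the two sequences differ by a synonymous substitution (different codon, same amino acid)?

2

Codon 1: AUG Met / AUG Met — identical.
Codon 2: AUA Ile / AUU Ile — synonymous.
Codon 3: CAG Gln / AUG Met — nonsynonymous.
Codon 4: GAC Asp / GAC Asp — identical.
Codon 5: GUG Val / GUC Val — synonymous.
Codon 6: ACC Thr / UUG Leu — nonsynonymous.
Codon 7: UUU Phe / UUU Phe — identical.
Codon 8: AGU Ser / AGU Ser — identical.
Codon 9: UAC Tyr / UAC Tyr — identical.
Synonymous differences: 2.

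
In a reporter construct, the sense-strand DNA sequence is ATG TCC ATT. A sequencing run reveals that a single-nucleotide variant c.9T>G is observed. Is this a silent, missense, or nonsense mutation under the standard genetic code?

missense

Position 9 falls in codon 3: ATT → Ile.
After the substitution the codon is ATG → Met.
Ile ≠ Met, so this is a missense mutation.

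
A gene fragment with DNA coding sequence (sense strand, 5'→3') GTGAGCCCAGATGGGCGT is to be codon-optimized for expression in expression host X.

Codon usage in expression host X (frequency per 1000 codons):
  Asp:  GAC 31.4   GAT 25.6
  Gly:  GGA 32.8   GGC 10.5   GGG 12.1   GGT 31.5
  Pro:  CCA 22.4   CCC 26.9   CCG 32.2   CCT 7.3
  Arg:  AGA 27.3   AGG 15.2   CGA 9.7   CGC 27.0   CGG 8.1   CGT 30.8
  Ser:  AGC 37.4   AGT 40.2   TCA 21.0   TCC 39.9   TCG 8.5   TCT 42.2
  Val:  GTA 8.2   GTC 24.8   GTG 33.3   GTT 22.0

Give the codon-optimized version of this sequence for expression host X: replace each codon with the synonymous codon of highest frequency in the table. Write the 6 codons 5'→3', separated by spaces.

Codon 1 (Val): best is GTG at 33.3.
Codon 2 (Ser): best is TCT at 42.2.
Codon 3 (Pro): best is CCG at 32.2.
Codon 4 (Asp): best is GAC at 31.4.
Codon 5 (Gly): best is GGA at 32.8.
Codon 6 (Arg): best is CGT at 30.8.

GTG TCT CCG GAC GGA CGT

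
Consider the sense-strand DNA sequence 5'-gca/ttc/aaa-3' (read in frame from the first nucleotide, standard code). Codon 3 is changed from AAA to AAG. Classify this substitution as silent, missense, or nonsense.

Position 9 falls in codon 3: AAA → Lys.
After the substitution the codon is AAG → Lys.
Both encode Lys, so the change is synonymous.

silent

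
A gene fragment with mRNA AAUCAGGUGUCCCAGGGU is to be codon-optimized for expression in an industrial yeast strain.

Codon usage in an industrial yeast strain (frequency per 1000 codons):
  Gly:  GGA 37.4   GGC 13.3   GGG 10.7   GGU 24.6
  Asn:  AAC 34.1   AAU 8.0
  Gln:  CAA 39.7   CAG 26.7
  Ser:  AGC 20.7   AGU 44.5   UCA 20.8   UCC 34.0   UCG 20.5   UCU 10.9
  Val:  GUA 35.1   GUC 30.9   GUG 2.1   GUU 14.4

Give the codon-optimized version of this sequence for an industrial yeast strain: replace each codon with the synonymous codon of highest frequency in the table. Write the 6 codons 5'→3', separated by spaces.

Codon 1 (Asn): best is AAC at 34.1.
Codon 2 (Gln): best is CAA at 39.7.
Codon 3 (Val): best is GUA at 35.1.
Codon 4 (Ser): best is AGU at 44.5.
Codon 5 (Gln): best is CAA at 39.7.
Codon 6 (Gly): best is GGA at 37.4.

AAC CAA GUA AGU CAA GGA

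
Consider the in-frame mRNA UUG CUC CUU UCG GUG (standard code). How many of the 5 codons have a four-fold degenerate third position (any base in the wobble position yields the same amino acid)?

Codon 1 UUG (Leu): third position 2-fold.
Codon 2 CUC (Leu): third position 4-fold.
Codon 3 CUU (Leu): third position 4-fold.
Codon 4 UCG (Ser): third position 4-fold.
Codon 5 GUG (Val): third position 4-fold.
Four-fold degenerate third positions: 4.

4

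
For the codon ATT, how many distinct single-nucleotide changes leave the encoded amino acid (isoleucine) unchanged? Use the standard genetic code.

Position 1: none → 0 synonymous.
Position 2: none → 0 synonymous.
Position 3: ATC, ATA → 2 synonymous.
Total: 0 + 0 + 2 = 2.

2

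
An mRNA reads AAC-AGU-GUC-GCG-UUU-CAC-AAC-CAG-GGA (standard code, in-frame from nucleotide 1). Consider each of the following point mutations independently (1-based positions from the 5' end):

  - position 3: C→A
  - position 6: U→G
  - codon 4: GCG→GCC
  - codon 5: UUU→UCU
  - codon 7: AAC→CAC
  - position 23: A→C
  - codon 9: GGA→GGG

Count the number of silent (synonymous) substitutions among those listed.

Codon 1: AAC (Asn) → AAA (Lys) — missense.
Codon 2: AGU (Ser) → AGG (Arg) — missense.
Codon 4: GCG (Ala) → GCC (Ala) — synonymous.
Codon 5: UUU (Phe) → UCU (Ser) — missense.
Codon 7: AAC (Asn) → CAC (His) — missense.
Codon 8: CAG (Gln) → CCG (Pro) — missense.
Codon 9: GGA (Gly) → GGG (Gly) — synonymous.
Synonymous: 2 of 7.

2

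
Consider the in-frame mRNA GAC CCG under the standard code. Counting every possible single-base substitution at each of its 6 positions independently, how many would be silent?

Codon 1 (GAC, Asp): 1 synonymous substitution.
Codon 2 (CCG, Pro): 3 synonymous substitutions.
Total: 1 + 3 = 4.

4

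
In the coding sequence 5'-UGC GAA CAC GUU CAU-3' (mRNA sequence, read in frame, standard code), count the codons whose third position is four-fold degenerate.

Codon 1 UGC (Cys): third position 2-fold.
Codon 2 GAA (Glu): third position 2-fold.
Codon 3 CAC (His): third position 2-fold.
Codon 4 GUU (Val): third position 4-fold.
Codon 5 CAU (His): third position 2-fold.
Four-fold degenerate third positions: 1.

1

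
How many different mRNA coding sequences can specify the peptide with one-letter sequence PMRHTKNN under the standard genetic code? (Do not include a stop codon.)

1536

Pro: 4 codons.
Met: 1 codon.
Arg: 6 codons.
His: 2 codons.
Thr: 4 codons.
Lys: 2 codons.
Asn: 2 codons.
Asn: 2 codons.
4 × 1 × 6 × 2 × 4 × 2 × 2 × 2 = 1536.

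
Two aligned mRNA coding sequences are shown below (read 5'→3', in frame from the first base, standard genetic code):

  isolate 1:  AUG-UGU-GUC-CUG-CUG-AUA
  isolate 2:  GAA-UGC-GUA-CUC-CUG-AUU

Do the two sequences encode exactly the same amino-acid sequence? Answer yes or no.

Codon 1: AUG Met / GAA Glu — nonsynonymous.
Codon 2: UGU Cys / UGC Cys — synonymous.
Codon 3: GUC Val / GUA Val — synonymous.
Codon 4: CUG Leu / CUC Leu — synonymous.
Codon 5: CUG Leu / CUG Leu — identical.
Codon 6: AUA Ile / AUU Ile — synonymous.
Nonsynonymous differences: 1 → different protein.

no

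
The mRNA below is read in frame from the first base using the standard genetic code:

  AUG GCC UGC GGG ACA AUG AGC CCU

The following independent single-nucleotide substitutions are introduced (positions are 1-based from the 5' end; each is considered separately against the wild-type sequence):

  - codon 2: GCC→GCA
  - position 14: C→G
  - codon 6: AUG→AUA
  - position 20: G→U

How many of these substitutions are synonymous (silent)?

Codon 2: GCC (Ala) → GCA (Ala) — synonymous.
Codon 5: ACA (Thr) → AGA (Arg) — missense.
Codon 6: AUG (Met) → AUA (Ile) — missense.
Codon 7: AGC (Ser) → AUC (Ile) — missense.
Synonymous: 1 of 4.

1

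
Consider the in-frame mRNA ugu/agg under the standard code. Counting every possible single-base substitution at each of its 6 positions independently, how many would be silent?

Codon 1 (UGU, Cys): 1 synonymous substitution.
Codon 2 (AGG, Arg): 2 synonymous substitutions.
Total: 1 + 2 = 3.

3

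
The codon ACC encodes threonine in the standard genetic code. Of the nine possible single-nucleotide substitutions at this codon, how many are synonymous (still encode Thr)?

3

Position 1: none → 0 synonymous.
Position 2: none → 0 synonymous.
Position 3: ACU, ACA, ACG → 3 synonymous.
Total: 0 + 0 + 3 = 3.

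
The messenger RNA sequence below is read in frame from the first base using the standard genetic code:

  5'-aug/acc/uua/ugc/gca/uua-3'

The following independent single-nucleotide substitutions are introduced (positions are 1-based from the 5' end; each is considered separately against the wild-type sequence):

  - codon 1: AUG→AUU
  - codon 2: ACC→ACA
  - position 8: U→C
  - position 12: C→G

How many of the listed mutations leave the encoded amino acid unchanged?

Codon 1: AUG (Met) → AUU (Ile) — missense.
Codon 2: ACC (Thr) → ACA (Thr) — synonymous.
Codon 3: UUA (Leu) → UCA (Ser) — missense.
Codon 4: UGC (Cys) → UGG (Trp) — missense.
Synonymous: 1 of 4.

1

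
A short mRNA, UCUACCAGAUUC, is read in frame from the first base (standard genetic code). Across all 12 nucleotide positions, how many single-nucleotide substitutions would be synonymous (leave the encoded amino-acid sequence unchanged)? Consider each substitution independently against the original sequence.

Codon 1 (UCU, Ser): 3 synonymous substitutions.
Codon 2 (ACC, Thr): 3 synonymous substitutions.
Codon 3 (AGA, Arg): 2 synonymous substitutions.
Codon 4 (UUC, Phe): 1 synonymous substitution.
Total: 3 + 3 + 2 + 1 = 9.

9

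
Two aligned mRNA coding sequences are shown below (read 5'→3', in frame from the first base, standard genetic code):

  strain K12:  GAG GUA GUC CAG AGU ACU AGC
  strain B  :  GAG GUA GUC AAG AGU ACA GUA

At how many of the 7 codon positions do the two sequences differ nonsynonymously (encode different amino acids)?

2

Codon 1: GAG Glu / GAG Glu — identical.
Codon 2: GUA Val / GUA Val — identical.
Codon 3: GUC Val / GUC Val — identical.
Codon 4: CAG Gln / AAG Lys — nonsynonymous.
Codon 5: AGU Ser / AGU Ser — identical.
Codon 6: ACU Thr / ACA Thr — synonymous.
Codon 7: AGC Ser / GUA Val — nonsynonymous.
Nonsynonymous differences: 2.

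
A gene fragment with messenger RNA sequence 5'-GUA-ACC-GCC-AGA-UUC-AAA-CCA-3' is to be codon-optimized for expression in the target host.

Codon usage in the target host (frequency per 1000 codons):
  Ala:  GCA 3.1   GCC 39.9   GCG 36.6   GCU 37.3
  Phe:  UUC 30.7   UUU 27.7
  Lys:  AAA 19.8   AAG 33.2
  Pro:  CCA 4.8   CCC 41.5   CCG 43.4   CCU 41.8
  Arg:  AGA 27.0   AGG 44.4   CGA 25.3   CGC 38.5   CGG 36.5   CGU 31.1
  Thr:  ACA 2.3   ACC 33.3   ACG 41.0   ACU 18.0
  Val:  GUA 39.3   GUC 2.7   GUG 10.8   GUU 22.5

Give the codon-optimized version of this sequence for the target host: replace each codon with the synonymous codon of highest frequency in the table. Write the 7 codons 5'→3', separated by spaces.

GUA ACG GCC AGG UUC AAG CCG

Codon 1 (Val): best is GUA at 39.3.
Codon 2 (Thr): best is ACG at 41.0.
Codon 3 (Ala): best is GCC at 39.9.
Codon 4 (Arg): best is AGG at 44.4.
Codon 5 (Phe): best is UUC at 30.7.
Codon 6 (Lys): best is AAG at 33.2.
Codon 7 (Pro): best is CCG at 43.4.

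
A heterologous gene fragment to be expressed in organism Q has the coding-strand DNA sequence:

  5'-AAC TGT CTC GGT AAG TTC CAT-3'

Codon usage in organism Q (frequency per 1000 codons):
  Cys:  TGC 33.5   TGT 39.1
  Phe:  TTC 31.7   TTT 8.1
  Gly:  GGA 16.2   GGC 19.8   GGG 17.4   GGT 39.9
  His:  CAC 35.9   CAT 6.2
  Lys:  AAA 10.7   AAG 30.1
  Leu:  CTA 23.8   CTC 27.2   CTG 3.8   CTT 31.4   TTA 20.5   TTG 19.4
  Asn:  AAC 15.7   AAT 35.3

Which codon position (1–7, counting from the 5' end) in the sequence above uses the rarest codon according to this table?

Codon 1 AAC (Asn): 15.7 per 1000.
Codon 2 TGT (Cys): 39.1 per 1000.
Codon 3 CTC (Leu): 27.2 per 1000.
Codon 4 GGT (Gly): 39.9 per 1000.
Codon 5 AAG (Lys): 30.1 per 1000.
Codon 6 TTC (Phe): 31.7 per 1000.
Codon 7 CAT (His): 6.2 per 1000.
Lowest frequency is 6.2 at codon 7.

7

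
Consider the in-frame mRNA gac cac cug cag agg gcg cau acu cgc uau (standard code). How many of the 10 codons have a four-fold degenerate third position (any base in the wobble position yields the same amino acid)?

4

Codon 1 GAC (Asp): third position 2-fold.
Codon 2 CAC (His): third position 2-fold.
Codon 3 CUG (Leu): third position 4-fold.
Codon 4 CAG (Gln): third position 2-fold.
Codon 5 AGG (Arg): third position 2-fold.
Codon 6 GCG (Ala): third position 4-fold.
Codon 7 CAU (His): third position 2-fold.
Codon 8 ACU (Thr): third position 4-fold.
Codon 9 CGC (Arg): third position 4-fold.
Codon 10 UAU (Tyr): third position 2-fold.
Four-fold degenerate third positions: 4.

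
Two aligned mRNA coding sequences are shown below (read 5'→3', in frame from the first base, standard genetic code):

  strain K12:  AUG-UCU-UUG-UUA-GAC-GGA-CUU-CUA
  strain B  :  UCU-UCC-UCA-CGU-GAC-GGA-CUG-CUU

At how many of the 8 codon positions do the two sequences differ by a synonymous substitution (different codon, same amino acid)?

3

Codon 1: AUG Met / UCU Ser — nonsynonymous.
Codon 2: UCU Ser / UCC Ser — synonymous.
Codon 3: UUG Leu / UCA Ser — nonsynonymous.
Codon 4: UUA Leu / CGU Arg — nonsynonymous.
Codon 5: GAC Asp / GAC Asp — identical.
Codon 6: GGA Gly / GGA Gly — identical.
Codon 7: CUU Leu / CUG Leu — synonymous.
Codon 8: CUA Leu / CUU Leu — synonymous.
Synonymous differences: 3.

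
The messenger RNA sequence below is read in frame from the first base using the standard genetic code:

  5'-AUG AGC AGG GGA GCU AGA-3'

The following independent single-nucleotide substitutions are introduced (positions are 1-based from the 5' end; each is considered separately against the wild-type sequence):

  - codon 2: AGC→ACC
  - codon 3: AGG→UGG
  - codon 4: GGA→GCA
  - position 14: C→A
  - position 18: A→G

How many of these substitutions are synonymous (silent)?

1

Codon 2: AGC (Ser) → ACC (Thr) — missense.
Codon 3: AGG (Arg) → UGG (Trp) — missense.
Codon 4: GGA (Gly) → GCA (Ala) — missense.
Codon 5: GCU (Ala) → GAU (Asp) — missense.
Codon 6: AGA (Arg) → AGG (Arg) — synonymous.
Synonymous: 1 of 5.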